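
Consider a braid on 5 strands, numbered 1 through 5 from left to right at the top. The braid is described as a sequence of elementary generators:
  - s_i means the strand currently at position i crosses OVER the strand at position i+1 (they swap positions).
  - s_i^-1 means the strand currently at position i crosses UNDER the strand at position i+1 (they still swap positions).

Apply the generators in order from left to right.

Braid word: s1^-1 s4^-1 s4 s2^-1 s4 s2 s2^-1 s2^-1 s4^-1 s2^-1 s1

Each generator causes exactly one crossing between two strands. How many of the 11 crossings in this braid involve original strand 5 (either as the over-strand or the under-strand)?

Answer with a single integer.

Answer: 4

Derivation:
Gen 1: crossing 1x2. Involves strand 5? no. Count so far: 0
Gen 2: crossing 4x5. Involves strand 5? yes. Count so far: 1
Gen 3: crossing 5x4. Involves strand 5? yes. Count so far: 2
Gen 4: crossing 1x3. Involves strand 5? no. Count so far: 2
Gen 5: crossing 4x5. Involves strand 5? yes. Count so far: 3
Gen 6: crossing 3x1. Involves strand 5? no. Count so far: 3
Gen 7: crossing 1x3. Involves strand 5? no. Count so far: 3
Gen 8: crossing 3x1. Involves strand 5? no. Count so far: 3
Gen 9: crossing 5x4. Involves strand 5? yes. Count so far: 4
Gen 10: crossing 1x3. Involves strand 5? no. Count so far: 4
Gen 11: crossing 2x3. Involves strand 5? no. Count so far: 4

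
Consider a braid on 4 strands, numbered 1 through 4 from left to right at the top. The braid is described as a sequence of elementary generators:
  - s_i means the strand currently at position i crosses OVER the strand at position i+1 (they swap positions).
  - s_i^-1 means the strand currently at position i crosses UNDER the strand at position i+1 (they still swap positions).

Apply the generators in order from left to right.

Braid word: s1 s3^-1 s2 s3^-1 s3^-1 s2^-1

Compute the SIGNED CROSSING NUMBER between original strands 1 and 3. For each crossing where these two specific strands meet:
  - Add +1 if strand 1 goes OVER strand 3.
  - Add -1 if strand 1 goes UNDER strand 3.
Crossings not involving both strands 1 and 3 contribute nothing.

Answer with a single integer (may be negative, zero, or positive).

Gen 1: crossing 1x2. Both 1&3? no. Sum: 0
Gen 2: crossing 3x4. Both 1&3? no. Sum: 0
Gen 3: crossing 1x4. Both 1&3? no. Sum: 0
Gen 4: 1 under 3. Both 1&3? yes. Contrib: -1. Sum: -1
Gen 5: 3 under 1. Both 1&3? yes. Contrib: +1. Sum: 0
Gen 6: crossing 4x1. Both 1&3? no. Sum: 0

Answer: 0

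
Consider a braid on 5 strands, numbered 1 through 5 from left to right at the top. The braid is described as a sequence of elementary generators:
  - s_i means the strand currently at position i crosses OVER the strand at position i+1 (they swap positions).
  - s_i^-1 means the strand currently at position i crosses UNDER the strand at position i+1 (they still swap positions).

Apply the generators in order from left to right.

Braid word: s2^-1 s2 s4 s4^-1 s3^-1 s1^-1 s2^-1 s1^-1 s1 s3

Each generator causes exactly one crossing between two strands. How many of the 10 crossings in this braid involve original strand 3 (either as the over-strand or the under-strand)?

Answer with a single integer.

Answer: 4

Derivation:
Gen 1: crossing 2x3. Involves strand 3? yes. Count so far: 1
Gen 2: crossing 3x2. Involves strand 3? yes. Count so far: 2
Gen 3: crossing 4x5. Involves strand 3? no. Count so far: 2
Gen 4: crossing 5x4. Involves strand 3? no. Count so far: 2
Gen 5: crossing 3x4. Involves strand 3? yes. Count so far: 3
Gen 6: crossing 1x2. Involves strand 3? no. Count so far: 3
Gen 7: crossing 1x4. Involves strand 3? no. Count so far: 3
Gen 8: crossing 2x4. Involves strand 3? no. Count so far: 3
Gen 9: crossing 4x2. Involves strand 3? no. Count so far: 3
Gen 10: crossing 1x3. Involves strand 3? yes. Count so far: 4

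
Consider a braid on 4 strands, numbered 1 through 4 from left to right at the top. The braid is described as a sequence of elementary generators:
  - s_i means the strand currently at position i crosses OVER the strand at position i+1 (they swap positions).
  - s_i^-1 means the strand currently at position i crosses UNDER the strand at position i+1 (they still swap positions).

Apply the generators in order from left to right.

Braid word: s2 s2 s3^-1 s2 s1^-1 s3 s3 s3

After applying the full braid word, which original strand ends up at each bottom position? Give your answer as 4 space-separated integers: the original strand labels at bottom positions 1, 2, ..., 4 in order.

Gen 1 (s2): strand 2 crosses over strand 3. Perm now: [1 3 2 4]
Gen 2 (s2): strand 3 crosses over strand 2. Perm now: [1 2 3 4]
Gen 3 (s3^-1): strand 3 crosses under strand 4. Perm now: [1 2 4 3]
Gen 4 (s2): strand 2 crosses over strand 4. Perm now: [1 4 2 3]
Gen 5 (s1^-1): strand 1 crosses under strand 4. Perm now: [4 1 2 3]
Gen 6 (s3): strand 2 crosses over strand 3. Perm now: [4 1 3 2]
Gen 7 (s3): strand 3 crosses over strand 2. Perm now: [4 1 2 3]
Gen 8 (s3): strand 2 crosses over strand 3. Perm now: [4 1 3 2]

Answer: 4 1 3 2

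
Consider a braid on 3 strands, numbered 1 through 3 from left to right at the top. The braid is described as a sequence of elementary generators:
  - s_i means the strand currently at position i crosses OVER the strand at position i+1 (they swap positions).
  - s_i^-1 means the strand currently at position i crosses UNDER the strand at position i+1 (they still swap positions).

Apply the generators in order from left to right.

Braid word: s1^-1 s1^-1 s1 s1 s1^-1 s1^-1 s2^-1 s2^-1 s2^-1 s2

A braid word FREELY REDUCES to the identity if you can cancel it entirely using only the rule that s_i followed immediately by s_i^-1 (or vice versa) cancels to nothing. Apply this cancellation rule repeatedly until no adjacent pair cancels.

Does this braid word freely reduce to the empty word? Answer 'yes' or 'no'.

Answer: no

Derivation:
Gen 1 (s1^-1): push. Stack: [s1^-1]
Gen 2 (s1^-1): push. Stack: [s1^-1 s1^-1]
Gen 3 (s1): cancels prior s1^-1. Stack: [s1^-1]
Gen 4 (s1): cancels prior s1^-1. Stack: []
Gen 5 (s1^-1): push. Stack: [s1^-1]
Gen 6 (s1^-1): push. Stack: [s1^-1 s1^-1]
Gen 7 (s2^-1): push. Stack: [s1^-1 s1^-1 s2^-1]
Gen 8 (s2^-1): push. Stack: [s1^-1 s1^-1 s2^-1 s2^-1]
Gen 9 (s2^-1): push. Stack: [s1^-1 s1^-1 s2^-1 s2^-1 s2^-1]
Gen 10 (s2): cancels prior s2^-1. Stack: [s1^-1 s1^-1 s2^-1 s2^-1]
Reduced word: s1^-1 s1^-1 s2^-1 s2^-1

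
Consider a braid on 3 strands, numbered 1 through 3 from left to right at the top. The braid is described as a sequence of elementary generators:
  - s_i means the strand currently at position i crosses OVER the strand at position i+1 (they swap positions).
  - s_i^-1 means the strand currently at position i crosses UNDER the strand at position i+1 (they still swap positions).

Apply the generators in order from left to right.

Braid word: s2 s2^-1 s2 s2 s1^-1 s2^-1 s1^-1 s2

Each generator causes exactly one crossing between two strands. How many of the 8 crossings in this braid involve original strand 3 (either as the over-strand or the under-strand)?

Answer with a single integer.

Gen 1: crossing 2x3. Involves strand 3? yes. Count so far: 1
Gen 2: crossing 3x2. Involves strand 3? yes. Count so far: 2
Gen 3: crossing 2x3. Involves strand 3? yes. Count so far: 3
Gen 4: crossing 3x2. Involves strand 3? yes. Count so far: 4
Gen 5: crossing 1x2. Involves strand 3? no. Count so far: 4
Gen 6: crossing 1x3. Involves strand 3? yes. Count so far: 5
Gen 7: crossing 2x3. Involves strand 3? yes. Count so far: 6
Gen 8: crossing 2x1. Involves strand 3? no. Count so far: 6

Answer: 6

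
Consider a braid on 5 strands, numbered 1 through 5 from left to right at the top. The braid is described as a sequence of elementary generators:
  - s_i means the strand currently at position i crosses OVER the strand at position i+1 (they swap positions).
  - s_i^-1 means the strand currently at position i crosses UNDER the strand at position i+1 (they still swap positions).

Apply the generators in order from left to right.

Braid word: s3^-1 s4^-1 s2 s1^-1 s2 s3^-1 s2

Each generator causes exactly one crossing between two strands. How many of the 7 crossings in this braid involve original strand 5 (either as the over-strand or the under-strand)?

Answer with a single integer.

Gen 1: crossing 3x4. Involves strand 5? no. Count so far: 0
Gen 2: crossing 3x5. Involves strand 5? yes. Count so far: 1
Gen 3: crossing 2x4. Involves strand 5? no. Count so far: 1
Gen 4: crossing 1x4. Involves strand 5? no. Count so far: 1
Gen 5: crossing 1x2. Involves strand 5? no. Count so far: 1
Gen 6: crossing 1x5. Involves strand 5? yes. Count so far: 2
Gen 7: crossing 2x5. Involves strand 5? yes. Count so far: 3

Answer: 3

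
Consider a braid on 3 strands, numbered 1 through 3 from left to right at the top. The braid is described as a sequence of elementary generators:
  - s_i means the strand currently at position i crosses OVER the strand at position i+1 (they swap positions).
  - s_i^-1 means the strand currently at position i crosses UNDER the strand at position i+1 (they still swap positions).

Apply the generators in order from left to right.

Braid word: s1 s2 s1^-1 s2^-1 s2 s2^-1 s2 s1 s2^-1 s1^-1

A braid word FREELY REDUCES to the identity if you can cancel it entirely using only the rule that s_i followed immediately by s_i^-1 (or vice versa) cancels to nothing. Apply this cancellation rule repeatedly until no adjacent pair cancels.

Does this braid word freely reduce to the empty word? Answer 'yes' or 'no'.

Gen 1 (s1): push. Stack: [s1]
Gen 2 (s2): push. Stack: [s1 s2]
Gen 3 (s1^-1): push. Stack: [s1 s2 s1^-1]
Gen 4 (s2^-1): push. Stack: [s1 s2 s1^-1 s2^-1]
Gen 5 (s2): cancels prior s2^-1. Stack: [s1 s2 s1^-1]
Gen 6 (s2^-1): push. Stack: [s1 s2 s1^-1 s2^-1]
Gen 7 (s2): cancels prior s2^-1. Stack: [s1 s2 s1^-1]
Gen 8 (s1): cancels prior s1^-1. Stack: [s1 s2]
Gen 9 (s2^-1): cancels prior s2. Stack: [s1]
Gen 10 (s1^-1): cancels prior s1. Stack: []
Reduced word: (empty)

Answer: yes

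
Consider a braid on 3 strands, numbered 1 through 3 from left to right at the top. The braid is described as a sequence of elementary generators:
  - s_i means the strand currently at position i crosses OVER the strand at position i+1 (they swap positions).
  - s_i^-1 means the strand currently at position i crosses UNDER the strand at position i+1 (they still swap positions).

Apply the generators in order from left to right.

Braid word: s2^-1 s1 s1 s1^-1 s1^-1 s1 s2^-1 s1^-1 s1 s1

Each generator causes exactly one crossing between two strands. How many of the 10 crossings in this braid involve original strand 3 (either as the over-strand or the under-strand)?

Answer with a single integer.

Answer: 9

Derivation:
Gen 1: crossing 2x3. Involves strand 3? yes. Count so far: 1
Gen 2: crossing 1x3. Involves strand 3? yes. Count so far: 2
Gen 3: crossing 3x1. Involves strand 3? yes. Count so far: 3
Gen 4: crossing 1x3. Involves strand 3? yes. Count so far: 4
Gen 5: crossing 3x1. Involves strand 3? yes. Count so far: 5
Gen 6: crossing 1x3. Involves strand 3? yes. Count so far: 6
Gen 7: crossing 1x2. Involves strand 3? no. Count so far: 6
Gen 8: crossing 3x2. Involves strand 3? yes. Count so far: 7
Gen 9: crossing 2x3. Involves strand 3? yes. Count so far: 8
Gen 10: crossing 3x2. Involves strand 3? yes. Count so far: 9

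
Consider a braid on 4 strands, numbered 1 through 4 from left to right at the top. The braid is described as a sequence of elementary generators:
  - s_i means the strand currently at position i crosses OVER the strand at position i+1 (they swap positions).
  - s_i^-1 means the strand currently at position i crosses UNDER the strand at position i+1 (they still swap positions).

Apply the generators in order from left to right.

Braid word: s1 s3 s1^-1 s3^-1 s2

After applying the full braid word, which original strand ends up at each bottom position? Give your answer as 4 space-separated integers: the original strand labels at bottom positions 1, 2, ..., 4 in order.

Answer: 1 3 2 4

Derivation:
Gen 1 (s1): strand 1 crosses over strand 2. Perm now: [2 1 3 4]
Gen 2 (s3): strand 3 crosses over strand 4. Perm now: [2 1 4 3]
Gen 3 (s1^-1): strand 2 crosses under strand 1. Perm now: [1 2 4 3]
Gen 4 (s3^-1): strand 4 crosses under strand 3. Perm now: [1 2 3 4]
Gen 5 (s2): strand 2 crosses over strand 3. Perm now: [1 3 2 4]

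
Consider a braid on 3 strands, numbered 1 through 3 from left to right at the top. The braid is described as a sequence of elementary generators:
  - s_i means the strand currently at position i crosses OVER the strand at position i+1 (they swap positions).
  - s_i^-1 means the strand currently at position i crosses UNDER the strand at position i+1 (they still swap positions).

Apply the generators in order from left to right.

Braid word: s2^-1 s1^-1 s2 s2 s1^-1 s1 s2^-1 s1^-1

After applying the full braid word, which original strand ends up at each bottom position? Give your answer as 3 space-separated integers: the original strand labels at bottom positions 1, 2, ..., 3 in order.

Answer: 2 3 1

Derivation:
Gen 1 (s2^-1): strand 2 crosses under strand 3. Perm now: [1 3 2]
Gen 2 (s1^-1): strand 1 crosses under strand 3. Perm now: [3 1 2]
Gen 3 (s2): strand 1 crosses over strand 2. Perm now: [3 2 1]
Gen 4 (s2): strand 2 crosses over strand 1. Perm now: [3 1 2]
Gen 5 (s1^-1): strand 3 crosses under strand 1. Perm now: [1 3 2]
Gen 6 (s1): strand 1 crosses over strand 3. Perm now: [3 1 2]
Gen 7 (s2^-1): strand 1 crosses under strand 2. Perm now: [3 2 1]
Gen 8 (s1^-1): strand 3 crosses under strand 2. Perm now: [2 3 1]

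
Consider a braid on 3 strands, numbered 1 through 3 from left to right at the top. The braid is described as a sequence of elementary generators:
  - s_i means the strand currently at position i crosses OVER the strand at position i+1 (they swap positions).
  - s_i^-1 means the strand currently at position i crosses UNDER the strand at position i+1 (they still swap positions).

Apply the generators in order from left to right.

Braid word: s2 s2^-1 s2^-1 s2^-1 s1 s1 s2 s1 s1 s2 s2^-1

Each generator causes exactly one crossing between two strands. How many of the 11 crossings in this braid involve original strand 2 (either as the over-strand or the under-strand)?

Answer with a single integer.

Answer: 9

Derivation:
Gen 1: crossing 2x3. Involves strand 2? yes. Count so far: 1
Gen 2: crossing 3x2. Involves strand 2? yes. Count so far: 2
Gen 3: crossing 2x3. Involves strand 2? yes. Count so far: 3
Gen 4: crossing 3x2. Involves strand 2? yes. Count so far: 4
Gen 5: crossing 1x2. Involves strand 2? yes. Count so far: 5
Gen 6: crossing 2x1. Involves strand 2? yes. Count so far: 6
Gen 7: crossing 2x3. Involves strand 2? yes. Count so far: 7
Gen 8: crossing 1x3. Involves strand 2? no. Count so far: 7
Gen 9: crossing 3x1. Involves strand 2? no. Count so far: 7
Gen 10: crossing 3x2. Involves strand 2? yes. Count so far: 8
Gen 11: crossing 2x3. Involves strand 2? yes. Count so far: 9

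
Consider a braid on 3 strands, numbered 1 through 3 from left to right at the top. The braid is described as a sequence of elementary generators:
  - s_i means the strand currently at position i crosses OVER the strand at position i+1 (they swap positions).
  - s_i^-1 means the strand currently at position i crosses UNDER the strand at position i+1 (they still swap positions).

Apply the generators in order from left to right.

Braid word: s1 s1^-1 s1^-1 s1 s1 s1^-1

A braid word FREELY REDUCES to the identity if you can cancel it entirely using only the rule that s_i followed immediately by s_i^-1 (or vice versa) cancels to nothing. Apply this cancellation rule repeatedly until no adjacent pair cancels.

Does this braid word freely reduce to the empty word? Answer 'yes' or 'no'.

Gen 1 (s1): push. Stack: [s1]
Gen 2 (s1^-1): cancels prior s1. Stack: []
Gen 3 (s1^-1): push. Stack: [s1^-1]
Gen 4 (s1): cancels prior s1^-1. Stack: []
Gen 5 (s1): push. Stack: [s1]
Gen 6 (s1^-1): cancels prior s1. Stack: []
Reduced word: (empty)

Answer: yes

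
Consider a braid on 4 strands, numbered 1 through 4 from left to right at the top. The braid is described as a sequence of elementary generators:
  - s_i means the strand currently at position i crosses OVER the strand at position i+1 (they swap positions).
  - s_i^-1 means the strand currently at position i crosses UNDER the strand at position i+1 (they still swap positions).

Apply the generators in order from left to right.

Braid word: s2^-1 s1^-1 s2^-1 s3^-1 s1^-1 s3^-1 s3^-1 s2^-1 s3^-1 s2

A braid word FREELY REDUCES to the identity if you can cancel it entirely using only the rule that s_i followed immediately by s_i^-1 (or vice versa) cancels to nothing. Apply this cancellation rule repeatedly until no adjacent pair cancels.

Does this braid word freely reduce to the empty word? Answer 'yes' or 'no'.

Gen 1 (s2^-1): push. Stack: [s2^-1]
Gen 2 (s1^-1): push. Stack: [s2^-1 s1^-1]
Gen 3 (s2^-1): push. Stack: [s2^-1 s1^-1 s2^-1]
Gen 4 (s3^-1): push. Stack: [s2^-1 s1^-1 s2^-1 s3^-1]
Gen 5 (s1^-1): push. Stack: [s2^-1 s1^-1 s2^-1 s3^-1 s1^-1]
Gen 6 (s3^-1): push. Stack: [s2^-1 s1^-1 s2^-1 s3^-1 s1^-1 s3^-1]
Gen 7 (s3^-1): push. Stack: [s2^-1 s1^-1 s2^-1 s3^-1 s1^-1 s3^-1 s3^-1]
Gen 8 (s2^-1): push. Stack: [s2^-1 s1^-1 s2^-1 s3^-1 s1^-1 s3^-1 s3^-1 s2^-1]
Gen 9 (s3^-1): push. Stack: [s2^-1 s1^-1 s2^-1 s3^-1 s1^-1 s3^-1 s3^-1 s2^-1 s3^-1]
Gen 10 (s2): push. Stack: [s2^-1 s1^-1 s2^-1 s3^-1 s1^-1 s3^-1 s3^-1 s2^-1 s3^-1 s2]
Reduced word: s2^-1 s1^-1 s2^-1 s3^-1 s1^-1 s3^-1 s3^-1 s2^-1 s3^-1 s2

Answer: no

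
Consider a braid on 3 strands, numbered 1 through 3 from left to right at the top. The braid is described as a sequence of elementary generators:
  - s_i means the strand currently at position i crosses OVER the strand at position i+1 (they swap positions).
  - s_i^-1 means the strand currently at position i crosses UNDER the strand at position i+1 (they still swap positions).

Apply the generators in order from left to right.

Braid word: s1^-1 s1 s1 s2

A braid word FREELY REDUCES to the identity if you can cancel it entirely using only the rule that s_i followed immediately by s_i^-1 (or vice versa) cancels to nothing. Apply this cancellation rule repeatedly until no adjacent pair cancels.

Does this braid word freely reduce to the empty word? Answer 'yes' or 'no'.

Answer: no

Derivation:
Gen 1 (s1^-1): push. Stack: [s1^-1]
Gen 2 (s1): cancels prior s1^-1. Stack: []
Gen 3 (s1): push. Stack: [s1]
Gen 4 (s2): push. Stack: [s1 s2]
Reduced word: s1 s2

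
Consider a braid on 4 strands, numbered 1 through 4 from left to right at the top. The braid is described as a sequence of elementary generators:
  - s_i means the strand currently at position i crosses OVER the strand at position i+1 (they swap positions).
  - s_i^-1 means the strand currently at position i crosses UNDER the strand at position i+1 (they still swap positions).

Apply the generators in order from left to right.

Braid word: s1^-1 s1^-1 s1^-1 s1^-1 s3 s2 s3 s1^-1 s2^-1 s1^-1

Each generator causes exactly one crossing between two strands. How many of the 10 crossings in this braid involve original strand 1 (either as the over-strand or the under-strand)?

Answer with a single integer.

Gen 1: crossing 1x2. Involves strand 1? yes. Count so far: 1
Gen 2: crossing 2x1. Involves strand 1? yes. Count so far: 2
Gen 3: crossing 1x2. Involves strand 1? yes. Count so far: 3
Gen 4: crossing 2x1. Involves strand 1? yes. Count so far: 4
Gen 5: crossing 3x4. Involves strand 1? no. Count so far: 4
Gen 6: crossing 2x4. Involves strand 1? no. Count so far: 4
Gen 7: crossing 2x3. Involves strand 1? no. Count so far: 4
Gen 8: crossing 1x4. Involves strand 1? yes. Count so far: 5
Gen 9: crossing 1x3. Involves strand 1? yes. Count so far: 6
Gen 10: crossing 4x3. Involves strand 1? no. Count so far: 6

Answer: 6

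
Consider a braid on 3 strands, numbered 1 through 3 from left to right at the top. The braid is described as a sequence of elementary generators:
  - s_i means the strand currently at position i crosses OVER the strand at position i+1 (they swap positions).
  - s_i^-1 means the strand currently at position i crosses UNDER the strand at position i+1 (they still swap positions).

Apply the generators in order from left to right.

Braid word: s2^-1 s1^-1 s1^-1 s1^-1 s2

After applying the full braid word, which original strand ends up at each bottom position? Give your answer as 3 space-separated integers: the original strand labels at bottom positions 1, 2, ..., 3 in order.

Answer: 3 2 1

Derivation:
Gen 1 (s2^-1): strand 2 crosses under strand 3. Perm now: [1 3 2]
Gen 2 (s1^-1): strand 1 crosses under strand 3. Perm now: [3 1 2]
Gen 3 (s1^-1): strand 3 crosses under strand 1. Perm now: [1 3 2]
Gen 4 (s1^-1): strand 1 crosses under strand 3. Perm now: [3 1 2]
Gen 5 (s2): strand 1 crosses over strand 2. Perm now: [3 2 1]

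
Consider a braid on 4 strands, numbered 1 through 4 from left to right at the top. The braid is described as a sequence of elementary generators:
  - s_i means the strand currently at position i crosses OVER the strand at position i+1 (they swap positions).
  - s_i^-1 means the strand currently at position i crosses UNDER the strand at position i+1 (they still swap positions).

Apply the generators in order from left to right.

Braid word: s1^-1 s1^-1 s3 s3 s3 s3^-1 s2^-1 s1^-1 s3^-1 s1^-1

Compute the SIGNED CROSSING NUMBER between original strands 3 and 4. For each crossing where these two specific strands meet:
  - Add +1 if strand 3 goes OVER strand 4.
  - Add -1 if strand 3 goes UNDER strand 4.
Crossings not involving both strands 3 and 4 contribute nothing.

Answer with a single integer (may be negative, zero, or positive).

Gen 1: crossing 1x2. Both 3&4? no. Sum: 0
Gen 2: crossing 2x1. Both 3&4? no. Sum: 0
Gen 3: 3 over 4. Both 3&4? yes. Contrib: +1. Sum: 1
Gen 4: 4 over 3. Both 3&4? yes. Contrib: -1. Sum: 0
Gen 5: 3 over 4. Both 3&4? yes. Contrib: +1. Sum: 1
Gen 6: 4 under 3. Both 3&4? yes. Contrib: +1. Sum: 2
Gen 7: crossing 2x3. Both 3&4? no. Sum: 2
Gen 8: crossing 1x3. Both 3&4? no. Sum: 2
Gen 9: crossing 2x4. Both 3&4? no. Sum: 2
Gen 10: crossing 3x1. Both 3&4? no. Sum: 2

Answer: 2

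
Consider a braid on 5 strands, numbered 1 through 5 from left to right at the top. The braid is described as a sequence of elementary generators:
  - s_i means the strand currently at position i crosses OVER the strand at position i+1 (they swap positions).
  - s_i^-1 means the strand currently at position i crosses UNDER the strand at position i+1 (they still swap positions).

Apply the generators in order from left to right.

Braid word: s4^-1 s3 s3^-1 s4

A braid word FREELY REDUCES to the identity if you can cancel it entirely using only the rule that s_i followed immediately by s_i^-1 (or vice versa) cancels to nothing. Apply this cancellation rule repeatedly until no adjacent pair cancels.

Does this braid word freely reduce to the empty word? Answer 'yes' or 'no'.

Gen 1 (s4^-1): push. Stack: [s4^-1]
Gen 2 (s3): push. Stack: [s4^-1 s3]
Gen 3 (s3^-1): cancels prior s3. Stack: [s4^-1]
Gen 4 (s4): cancels prior s4^-1. Stack: []
Reduced word: (empty)

Answer: yes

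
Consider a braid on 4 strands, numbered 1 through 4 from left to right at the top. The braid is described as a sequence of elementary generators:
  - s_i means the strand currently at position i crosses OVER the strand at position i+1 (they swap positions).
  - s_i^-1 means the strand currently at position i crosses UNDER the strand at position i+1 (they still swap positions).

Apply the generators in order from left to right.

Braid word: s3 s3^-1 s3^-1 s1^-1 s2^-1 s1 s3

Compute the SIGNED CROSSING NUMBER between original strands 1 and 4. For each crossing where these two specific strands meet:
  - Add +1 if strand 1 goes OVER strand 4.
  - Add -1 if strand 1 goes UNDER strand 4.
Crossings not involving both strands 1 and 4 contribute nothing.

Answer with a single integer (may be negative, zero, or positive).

Answer: -1

Derivation:
Gen 1: crossing 3x4. Both 1&4? no. Sum: 0
Gen 2: crossing 4x3. Both 1&4? no. Sum: 0
Gen 3: crossing 3x4. Both 1&4? no. Sum: 0
Gen 4: crossing 1x2. Both 1&4? no. Sum: 0
Gen 5: 1 under 4. Both 1&4? yes. Contrib: -1. Sum: -1
Gen 6: crossing 2x4. Both 1&4? no. Sum: -1
Gen 7: crossing 1x3. Both 1&4? no. Sum: -1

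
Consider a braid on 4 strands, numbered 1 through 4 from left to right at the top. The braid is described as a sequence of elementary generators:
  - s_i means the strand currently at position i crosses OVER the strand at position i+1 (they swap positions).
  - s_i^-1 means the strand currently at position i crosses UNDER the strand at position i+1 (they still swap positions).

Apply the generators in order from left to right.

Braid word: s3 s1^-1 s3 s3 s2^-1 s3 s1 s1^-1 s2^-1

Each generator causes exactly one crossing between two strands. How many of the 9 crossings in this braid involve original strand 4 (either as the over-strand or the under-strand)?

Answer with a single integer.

Answer: 7

Derivation:
Gen 1: crossing 3x4. Involves strand 4? yes. Count so far: 1
Gen 2: crossing 1x2. Involves strand 4? no. Count so far: 1
Gen 3: crossing 4x3. Involves strand 4? yes. Count so far: 2
Gen 4: crossing 3x4. Involves strand 4? yes. Count so far: 3
Gen 5: crossing 1x4. Involves strand 4? yes. Count so far: 4
Gen 6: crossing 1x3. Involves strand 4? no. Count so far: 4
Gen 7: crossing 2x4. Involves strand 4? yes. Count so far: 5
Gen 8: crossing 4x2. Involves strand 4? yes. Count so far: 6
Gen 9: crossing 4x3. Involves strand 4? yes. Count so far: 7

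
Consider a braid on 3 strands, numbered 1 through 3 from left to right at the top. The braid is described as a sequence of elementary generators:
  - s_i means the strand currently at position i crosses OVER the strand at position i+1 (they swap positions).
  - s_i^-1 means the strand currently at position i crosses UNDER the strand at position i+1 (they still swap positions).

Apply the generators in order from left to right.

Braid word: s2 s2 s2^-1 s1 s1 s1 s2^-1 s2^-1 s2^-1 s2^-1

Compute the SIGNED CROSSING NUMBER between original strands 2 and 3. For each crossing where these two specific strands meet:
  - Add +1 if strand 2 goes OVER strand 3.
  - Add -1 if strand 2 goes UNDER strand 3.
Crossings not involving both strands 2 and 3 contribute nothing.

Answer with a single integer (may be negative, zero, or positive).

Gen 1: 2 over 3. Both 2&3? yes. Contrib: +1. Sum: 1
Gen 2: 3 over 2. Both 2&3? yes. Contrib: -1. Sum: 0
Gen 3: 2 under 3. Both 2&3? yes. Contrib: -1. Sum: -1
Gen 4: crossing 1x3. Both 2&3? no. Sum: -1
Gen 5: crossing 3x1. Both 2&3? no. Sum: -1
Gen 6: crossing 1x3. Both 2&3? no. Sum: -1
Gen 7: crossing 1x2. Both 2&3? no. Sum: -1
Gen 8: crossing 2x1. Both 2&3? no. Sum: -1
Gen 9: crossing 1x2. Both 2&3? no. Sum: -1
Gen 10: crossing 2x1. Both 2&3? no. Sum: -1

Answer: -1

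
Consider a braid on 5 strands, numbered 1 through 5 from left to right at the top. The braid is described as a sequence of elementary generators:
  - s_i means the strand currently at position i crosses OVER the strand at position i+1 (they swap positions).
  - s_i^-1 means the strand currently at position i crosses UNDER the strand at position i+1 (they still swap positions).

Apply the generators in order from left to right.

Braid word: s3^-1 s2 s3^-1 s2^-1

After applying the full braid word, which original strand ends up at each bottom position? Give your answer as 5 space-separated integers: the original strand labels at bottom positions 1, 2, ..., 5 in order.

Gen 1 (s3^-1): strand 3 crosses under strand 4. Perm now: [1 2 4 3 5]
Gen 2 (s2): strand 2 crosses over strand 4. Perm now: [1 4 2 3 5]
Gen 3 (s3^-1): strand 2 crosses under strand 3. Perm now: [1 4 3 2 5]
Gen 4 (s2^-1): strand 4 crosses under strand 3. Perm now: [1 3 4 2 5]

Answer: 1 3 4 2 5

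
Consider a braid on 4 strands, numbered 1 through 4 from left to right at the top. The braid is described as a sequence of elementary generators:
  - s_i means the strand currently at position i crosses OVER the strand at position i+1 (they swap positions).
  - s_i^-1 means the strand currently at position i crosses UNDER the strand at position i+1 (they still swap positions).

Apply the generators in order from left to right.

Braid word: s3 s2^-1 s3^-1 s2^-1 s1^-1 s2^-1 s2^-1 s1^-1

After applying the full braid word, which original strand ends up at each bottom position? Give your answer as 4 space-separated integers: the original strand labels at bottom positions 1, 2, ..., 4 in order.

Gen 1 (s3): strand 3 crosses over strand 4. Perm now: [1 2 4 3]
Gen 2 (s2^-1): strand 2 crosses under strand 4. Perm now: [1 4 2 3]
Gen 3 (s3^-1): strand 2 crosses under strand 3. Perm now: [1 4 3 2]
Gen 4 (s2^-1): strand 4 crosses under strand 3. Perm now: [1 3 4 2]
Gen 5 (s1^-1): strand 1 crosses under strand 3. Perm now: [3 1 4 2]
Gen 6 (s2^-1): strand 1 crosses under strand 4. Perm now: [3 4 1 2]
Gen 7 (s2^-1): strand 4 crosses under strand 1. Perm now: [3 1 4 2]
Gen 8 (s1^-1): strand 3 crosses under strand 1. Perm now: [1 3 4 2]

Answer: 1 3 4 2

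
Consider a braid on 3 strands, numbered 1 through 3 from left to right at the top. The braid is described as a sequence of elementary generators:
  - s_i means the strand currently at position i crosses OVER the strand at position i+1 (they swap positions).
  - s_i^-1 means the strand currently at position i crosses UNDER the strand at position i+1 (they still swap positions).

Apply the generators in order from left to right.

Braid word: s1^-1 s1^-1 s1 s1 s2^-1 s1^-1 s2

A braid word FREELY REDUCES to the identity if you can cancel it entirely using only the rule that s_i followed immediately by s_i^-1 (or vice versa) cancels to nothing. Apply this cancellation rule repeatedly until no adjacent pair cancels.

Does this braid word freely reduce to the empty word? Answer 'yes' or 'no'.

Answer: no

Derivation:
Gen 1 (s1^-1): push. Stack: [s1^-1]
Gen 2 (s1^-1): push. Stack: [s1^-1 s1^-1]
Gen 3 (s1): cancels prior s1^-1. Stack: [s1^-1]
Gen 4 (s1): cancels prior s1^-1. Stack: []
Gen 5 (s2^-1): push. Stack: [s2^-1]
Gen 6 (s1^-1): push. Stack: [s2^-1 s1^-1]
Gen 7 (s2): push. Stack: [s2^-1 s1^-1 s2]
Reduced word: s2^-1 s1^-1 s2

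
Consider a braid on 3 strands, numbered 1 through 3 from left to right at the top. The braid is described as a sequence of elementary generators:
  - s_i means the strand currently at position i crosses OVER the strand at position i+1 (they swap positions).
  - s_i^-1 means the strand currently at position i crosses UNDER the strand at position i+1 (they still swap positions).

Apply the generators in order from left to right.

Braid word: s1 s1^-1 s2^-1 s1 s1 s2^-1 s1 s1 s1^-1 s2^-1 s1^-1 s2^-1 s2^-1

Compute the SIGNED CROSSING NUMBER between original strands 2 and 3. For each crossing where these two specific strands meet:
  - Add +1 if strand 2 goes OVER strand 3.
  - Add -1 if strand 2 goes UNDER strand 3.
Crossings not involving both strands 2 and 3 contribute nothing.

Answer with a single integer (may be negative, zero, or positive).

Answer: -1

Derivation:
Gen 1: crossing 1x2. Both 2&3? no. Sum: 0
Gen 2: crossing 2x1. Both 2&3? no. Sum: 0
Gen 3: 2 under 3. Both 2&3? yes. Contrib: -1. Sum: -1
Gen 4: crossing 1x3. Both 2&3? no. Sum: -1
Gen 5: crossing 3x1. Both 2&3? no. Sum: -1
Gen 6: 3 under 2. Both 2&3? yes. Contrib: +1. Sum: 0
Gen 7: crossing 1x2. Both 2&3? no. Sum: 0
Gen 8: crossing 2x1. Both 2&3? no. Sum: 0
Gen 9: crossing 1x2. Both 2&3? no. Sum: 0
Gen 10: crossing 1x3. Both 2&3? no. Sum: 0
Gen 11: 2 under 3. Both 2&3? yes. Contrib: -1. Sum: -1
Gen 12: crossing 2x1. Both 2&3? no. Sum: -1
Gen 13: crossing 1x2. Both 2&3? no. Sum: -1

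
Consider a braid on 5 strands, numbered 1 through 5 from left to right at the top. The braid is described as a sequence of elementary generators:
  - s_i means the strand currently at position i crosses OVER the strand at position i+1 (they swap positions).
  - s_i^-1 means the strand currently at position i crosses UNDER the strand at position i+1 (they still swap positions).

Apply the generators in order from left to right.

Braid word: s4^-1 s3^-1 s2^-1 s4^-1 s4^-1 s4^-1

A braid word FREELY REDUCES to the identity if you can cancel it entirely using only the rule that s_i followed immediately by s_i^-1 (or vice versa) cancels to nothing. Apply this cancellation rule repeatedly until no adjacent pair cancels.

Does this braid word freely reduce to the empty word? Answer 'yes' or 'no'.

Gen 1 (s4^-1): push. Stack: [s4^-1]
Gen 2 (s3^-1): push. Stack: [s4^-1 s3^-1]
Gen 3 (s2^-1): push. Stack: [s4^-1 s3^-1 s2^-1]
Gen 4 (s4^-1): push. Stack: [s4^-1 s3^-1 s2^-1 s4^-1]
Gen 5 (s4^-1): push. Stack: [s4^-1 s3^-1 s2^-1 s4^-1 s4^-1]
Gen 6 (s4^-1): push. Stack: [s4^-1 s3^-1 s2^-1 s4^-1 s4^-1 s4^-1]
Reduced word: s4^-1 s3^-1 s2^-1 s4^-1 s4^-1 s4^-1

Answer: no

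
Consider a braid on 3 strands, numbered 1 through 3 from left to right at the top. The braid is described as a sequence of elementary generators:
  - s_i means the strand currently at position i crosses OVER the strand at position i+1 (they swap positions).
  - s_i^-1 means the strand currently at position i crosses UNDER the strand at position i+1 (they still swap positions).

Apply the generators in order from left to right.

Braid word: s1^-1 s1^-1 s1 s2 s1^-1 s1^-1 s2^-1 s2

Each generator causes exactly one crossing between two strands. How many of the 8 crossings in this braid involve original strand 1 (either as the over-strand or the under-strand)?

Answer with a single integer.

Answer: 6

Derivation:
Gen 1: crossing 1x2. Involves strand 1? yes. Count so far: 1
Gen 2: crossing 2x1. Involves strand 1? yes. Count so far: 2
Gen 3: crossing 1x2. Involves strand 1? yes. Count so far: 3
Gen 4: crossing 1x3. Involves strand 1? yes. Count so far: 4
Gen 5: crossing 2x3. Involves strand 1? no. Count so far: 4
Gen 6: crossing 3x2. Involves strand 1? no. Count so far: 4
Gen 7: crossing 3x1. Involves strand 1? yes. Count so far: 5
Gen 8: crossing 1x3. Involves strand 1? yes. Count so far: 6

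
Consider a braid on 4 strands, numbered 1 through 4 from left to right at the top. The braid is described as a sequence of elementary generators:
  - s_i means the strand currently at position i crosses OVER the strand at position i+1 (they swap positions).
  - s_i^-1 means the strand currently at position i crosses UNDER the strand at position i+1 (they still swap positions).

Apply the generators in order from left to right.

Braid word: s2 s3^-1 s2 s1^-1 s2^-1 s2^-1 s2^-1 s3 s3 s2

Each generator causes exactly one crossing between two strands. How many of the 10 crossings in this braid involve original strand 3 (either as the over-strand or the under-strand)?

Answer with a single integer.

Answer: 6

Derivation:
Gen 1: crossing 2x3. Involves strand 3? yes. Count so far: 1
Gen 2: crossing 2x4. Involves strand 3? no. Count so far: 1
Gen 3: crossing 3x4. Involves strand 3? yes. Count so far: 2
Gen 4: crossing 1x4. Involves strand 3? no. Count so far: 2
Gen 5: crossing 1x3. Involves strand 3? yes. Count so far: 3
Gen 6: crossing 3x1. Involves strand 3? yes. Count so far: 4
Gen 7: crossing 1x3. Involves strand 3? yes. Count so far: 5
Gen 8: crossing 1x2. Involves strand 3? no. Count so far: 5
Gen 9: crossing 2x1. Involves strand 3? no. Count so far: 5
Gen 10: crossing 3x1. Involves strand 3? yes. Count so far: 6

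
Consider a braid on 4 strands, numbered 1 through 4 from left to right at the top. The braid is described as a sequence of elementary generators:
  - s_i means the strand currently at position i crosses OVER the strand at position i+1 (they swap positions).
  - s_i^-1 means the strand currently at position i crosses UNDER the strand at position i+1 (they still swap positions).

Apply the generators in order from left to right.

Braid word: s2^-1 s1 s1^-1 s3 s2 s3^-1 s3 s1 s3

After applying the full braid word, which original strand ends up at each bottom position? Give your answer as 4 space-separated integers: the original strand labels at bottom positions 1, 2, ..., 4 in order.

Gen 1 (s2^-1): strand 2 crosses under strand 3. Perm now: [1 3 2 4]
Gen 2 (s1): strand 1 crosses over strand 3. Perm now: [3 1 2 4]
Gen 3 (s1^-1): strand 3 crosses under strand 1. Perm now: [1 3 2 4]
Gen 4 (s3): strand 2 crosses over strand 4. Perm now: [1 3 4 2]
Gen 5 (s2): strand 3 crosses over strand 4. Perm now: [1 4 3 2]
Gen 6 (s3^-1): strand 3 crosses under strand 2. Perm now: [1 4 2 3]
Gen 7 (s3): strand 2 crosses over strand 3. Perm now: [1 4 3 2]
Gen 8 (s1): strand 1 crosses over strand 4. Perm now: [4 1 3 2]
Gen 9 (s3): strand 3 crosses over strand 2. Perm now: [4 1 2 3]

Answer: 4 1 2 3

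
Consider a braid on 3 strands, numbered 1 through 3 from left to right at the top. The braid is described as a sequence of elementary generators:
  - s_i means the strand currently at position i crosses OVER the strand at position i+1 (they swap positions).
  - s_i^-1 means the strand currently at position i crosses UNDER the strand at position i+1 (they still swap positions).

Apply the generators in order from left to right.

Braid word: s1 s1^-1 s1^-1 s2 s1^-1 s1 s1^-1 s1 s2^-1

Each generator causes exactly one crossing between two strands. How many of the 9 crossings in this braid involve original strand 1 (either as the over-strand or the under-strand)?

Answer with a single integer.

Gen 1: crossing 1x2. Involves strand 1? yes. Count so far: 1
Gen 2: crossing 2x1. Involves strand 1? yes. Count so far: 2
Gen 3: crossing 1x2. Involves strand 1? yes. Count so far: 3
Gen 4: crossing 1x3. Involves strand 1? yes. Count so far: 4
Gen 5: crossing 2x3. Involves strand 1? no. Count so far: 4
Gen 6: crossing 3x2. Involves strand 1? no. Count so far: 4
Gen 7: crossing 2x3. Involves strand 1? no. Count so far: 4
Gen 8: crossing 3x2. Involves strand 1? no. Count so far: 4
Gen 9: crossing 3x1. Involves strand 1? yes. Count so far: 5

Answer: 5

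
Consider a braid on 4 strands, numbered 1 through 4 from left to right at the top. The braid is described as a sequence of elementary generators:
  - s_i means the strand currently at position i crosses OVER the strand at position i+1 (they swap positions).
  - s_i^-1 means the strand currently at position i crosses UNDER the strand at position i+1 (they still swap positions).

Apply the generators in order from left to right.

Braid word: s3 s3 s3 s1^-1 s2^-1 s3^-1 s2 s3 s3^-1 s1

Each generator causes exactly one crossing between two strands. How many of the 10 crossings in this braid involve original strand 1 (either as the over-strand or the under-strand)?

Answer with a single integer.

Answer: 5

Derivation:
Gen 1: crossing 3x4. Involves strand 1? no. Count so far: 0
Gen 2: crossing 4x3. Involves strand 1? no. Count so far: 0
Gen 3: crossing 3x4. Involves strand 1? no. Count so far: 0
Gen 4: crossing 1x2. Involves strand 1? yes. Count so far: 1
Gen 5: crossing 1x4. Involves strand 1? yes. Count so far: 2
Gen 6: crossing 1x3. Involves strand 1? yes. Count so far: 3
Gen 7: crossing 4x3. Involves strand 1? no. Count so far: 3
Gen 8: crossing 4x1. Involves strand 1? yes. Count so far: 4
Gen 9: crossing 1x4. Involves strand 1? yes. Count so far: 5
Gen 10: crossing 2x3. Involves strand 1? no. Count so far: 5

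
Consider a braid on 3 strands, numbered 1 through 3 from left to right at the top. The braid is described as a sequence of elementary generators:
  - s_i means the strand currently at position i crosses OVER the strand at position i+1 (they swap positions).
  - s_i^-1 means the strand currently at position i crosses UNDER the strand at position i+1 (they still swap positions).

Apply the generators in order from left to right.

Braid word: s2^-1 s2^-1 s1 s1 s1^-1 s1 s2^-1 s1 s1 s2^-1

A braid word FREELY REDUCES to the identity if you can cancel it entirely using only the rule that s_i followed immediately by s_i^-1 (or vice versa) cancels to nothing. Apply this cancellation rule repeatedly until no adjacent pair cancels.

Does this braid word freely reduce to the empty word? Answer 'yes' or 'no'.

Answer: no

Derivation:
Gen 1 (s2^-1): push. Stack: [s2^-1]
Gen 2 (s2^-1): push. Stack: [s2^-1 s2^-1]
Gen 3 (s1): push. Stack: [s2^-1 s2^-1 s1]
Gen 4 (s1): push. Stack: [s2^-1 s2^-1 s1 s1]
Gen 5 (s1^-1): cancels prior s1. Stack: [s2^-1 s2^-1 s1]
Gen 6 (s1): push. Stack: [s2^-1 s2^-1 s1 s1]
Gen 7 (s2^-1): push. Stack: [s2^-1 s2^-1 s1 s1 s2^-1]
Gen 8 (s1): push. Stack: [s2^-1 s2^-1 s1 s1 s2^-1 s1]
Gen 9 (s1): push. Stack: [s2^-1 s2^-1 s1 s1 s2^-1 s1 s1]
Gen 10 (s2^-1): push. Stack: [s2^-1 s2^-1 s1 s1 s2^-1 s1 s1 s2^-1]
Reduced word: s2^-1 s2^-1 s1 s1 s2^-1 s1 s1 s2^-1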